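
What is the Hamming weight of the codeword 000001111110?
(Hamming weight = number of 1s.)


Counting 1s in 000001111110

6


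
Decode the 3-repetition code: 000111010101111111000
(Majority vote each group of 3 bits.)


Groups: 000, 111, 010, 101, 111, 111, 000
Majority votes: 0101110

0101110


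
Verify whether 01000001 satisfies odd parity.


Number of 1s: 2

No, parity error (2 ones)


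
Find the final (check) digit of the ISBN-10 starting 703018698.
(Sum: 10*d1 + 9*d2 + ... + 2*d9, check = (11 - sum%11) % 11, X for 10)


Weighted sum: 207
207 mod 11 = 9

Check digit: 2


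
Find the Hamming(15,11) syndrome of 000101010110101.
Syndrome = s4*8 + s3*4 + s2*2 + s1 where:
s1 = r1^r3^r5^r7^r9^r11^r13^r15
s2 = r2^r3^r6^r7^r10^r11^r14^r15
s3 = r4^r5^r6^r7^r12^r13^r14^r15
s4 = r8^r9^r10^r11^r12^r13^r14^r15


s1=1, s2=0, s3=0, s4=1

Syndrome = 9 (error at position 9)


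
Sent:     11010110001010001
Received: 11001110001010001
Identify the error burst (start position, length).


XOR: 00011000000000000

Burst at position 3, length 2


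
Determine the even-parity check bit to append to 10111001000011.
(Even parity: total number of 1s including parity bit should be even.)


Number of 1s in data: 7
Parity bit: 1

1


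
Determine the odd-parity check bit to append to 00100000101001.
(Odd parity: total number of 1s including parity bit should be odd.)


Number of 1s in data: 4
Parity bit: 1

1


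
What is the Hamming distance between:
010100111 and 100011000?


XOR: 110111111
Count of 1s: 8

8


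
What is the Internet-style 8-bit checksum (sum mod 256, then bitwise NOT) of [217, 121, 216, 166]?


Sum = 720 mod 256 = 208
Complement = 47

47


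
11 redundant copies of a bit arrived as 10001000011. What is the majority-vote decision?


Ones: 4 out of 11
Threshold: 6

0 (4/11 voted 1)


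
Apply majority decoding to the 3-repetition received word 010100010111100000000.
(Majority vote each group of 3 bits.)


Groups: 010, 100, 010, 111, 100, 000, 000
Majority votes: 0001000

0001000


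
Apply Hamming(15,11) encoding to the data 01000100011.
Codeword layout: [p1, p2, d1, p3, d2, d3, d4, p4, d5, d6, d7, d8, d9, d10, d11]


Parity bits: p1=0, p2=1, p3=1, p4=1

010110010100011


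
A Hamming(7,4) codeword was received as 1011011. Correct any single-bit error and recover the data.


Syndrome = 7: error at position 7

Data: 1010 (corrected bit 7)


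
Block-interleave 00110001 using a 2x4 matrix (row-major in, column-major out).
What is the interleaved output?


Matrix:
  0011
  0001
Read columns: 00001011

00001011


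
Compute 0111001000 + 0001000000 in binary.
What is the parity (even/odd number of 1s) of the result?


0111001000 = 456
0001000000 = 64
Sum = 520 = 1000001000
1s count = 2

even parity (2 ones in 1000001000)


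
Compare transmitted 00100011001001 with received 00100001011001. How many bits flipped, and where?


XOR: 00000010010000

2 error(s) at position(s): 6, 9


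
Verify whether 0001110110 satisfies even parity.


Number of 1s: 5

No, parity error (5 ones)


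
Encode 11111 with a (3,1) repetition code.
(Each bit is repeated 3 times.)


Each bit -> 3 copies

111111111111111


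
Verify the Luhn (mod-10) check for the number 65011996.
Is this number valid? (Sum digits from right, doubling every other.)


Luhn sum = 35
35 mod 10 = 5

Invalid (Luhn sum mod 10 = 5)


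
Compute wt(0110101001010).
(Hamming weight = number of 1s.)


Counting 1s in 0110101001010

6


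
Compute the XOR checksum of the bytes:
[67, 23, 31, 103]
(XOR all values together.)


XOR chain: 67 ^ 23 ^ 31 ^ 103 = 44

44


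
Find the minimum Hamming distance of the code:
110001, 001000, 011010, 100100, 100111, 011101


Comparing all pairs, minimum distance: 2
Can detect 1 errors, correct 0 errors

2


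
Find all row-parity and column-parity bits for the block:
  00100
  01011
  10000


Row parities: 111
Column parities: 11111

Row P: 111, Col P: 11111, Corner: 1


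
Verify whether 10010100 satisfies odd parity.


Number of 1s: 3

Yes, parity is correct (3 ones)


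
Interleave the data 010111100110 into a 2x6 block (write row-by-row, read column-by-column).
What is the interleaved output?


Matrix:
  010111
  100110
Read columns: 011000111110

011000111110


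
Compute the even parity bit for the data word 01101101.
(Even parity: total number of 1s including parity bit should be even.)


Number of 1s in data: 5
Parity bit: 1

1


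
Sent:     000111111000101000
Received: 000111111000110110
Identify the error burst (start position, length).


XOR: 000000000000011110

Burst at position 13, length 4


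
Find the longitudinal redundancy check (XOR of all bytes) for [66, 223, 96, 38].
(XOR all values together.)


XOR chain: 66 ^ 223 ^ 96 ^ 38 = 219

219


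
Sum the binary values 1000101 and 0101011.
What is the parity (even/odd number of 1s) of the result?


1000101 = 69
0101011 = 43
Sum = 112 = 1110000
1s count = 3

odd parity (3 ones in 1110000)


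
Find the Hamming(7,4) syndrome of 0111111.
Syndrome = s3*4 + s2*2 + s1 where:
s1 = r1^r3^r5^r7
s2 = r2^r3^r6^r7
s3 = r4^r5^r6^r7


s1=1, s2=0, s3=0

Syndrome = 1 (error at position 1)


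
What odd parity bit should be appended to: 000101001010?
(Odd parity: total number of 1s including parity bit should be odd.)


Number of 1s in data: 4
Parity bit: 1

1


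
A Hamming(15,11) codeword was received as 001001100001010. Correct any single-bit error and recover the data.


Syndrome = 0: no error detected

Data: 10110001010 (no errors)


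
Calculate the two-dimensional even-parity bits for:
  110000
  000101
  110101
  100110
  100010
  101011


Row parities: 000100
Column parities: 101111

Row P: 000100, Col P: 101111, Corner: 1


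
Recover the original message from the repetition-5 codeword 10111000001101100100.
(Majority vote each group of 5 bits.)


Groups: 10111, 00000, 11011, 00100
Majority votes: 1010

1010


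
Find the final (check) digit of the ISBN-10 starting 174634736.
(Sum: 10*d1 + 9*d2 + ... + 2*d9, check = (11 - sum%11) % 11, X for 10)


Weighted sum: 234
234 mod 11 = 3

Check digit: 8


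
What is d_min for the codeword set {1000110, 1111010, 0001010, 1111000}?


Comparing all pairs, minimum distance: 1
Can detect 0 errors, correct 0 errors

1


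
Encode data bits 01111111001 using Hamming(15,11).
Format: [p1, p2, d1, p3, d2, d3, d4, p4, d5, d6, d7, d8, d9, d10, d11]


Parity bits: p1=1, p2=1, p3=1, p4=1

110111111111001


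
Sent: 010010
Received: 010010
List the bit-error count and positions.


XOR: 000000

0 errors (received matches sent)


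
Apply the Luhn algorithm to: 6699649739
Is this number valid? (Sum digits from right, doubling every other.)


Luhn sum = 65
65 mod 10 = 5

Invalid (Luhn sum mod 10 = 5)


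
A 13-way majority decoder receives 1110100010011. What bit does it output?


Ones: 7 out of 13
Threshold: 7

1 (7/13 voted 1)


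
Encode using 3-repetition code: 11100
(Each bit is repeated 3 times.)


Each bit -> 3 copies

111111111000000


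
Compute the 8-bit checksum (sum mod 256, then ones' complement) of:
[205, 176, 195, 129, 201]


Sum = 906 mod 256 = 138
Complement = 117

117


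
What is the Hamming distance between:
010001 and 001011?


XOR: 011010
Count of 1s: 3

3


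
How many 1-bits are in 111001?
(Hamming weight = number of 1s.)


Counting 1s in 111001

4


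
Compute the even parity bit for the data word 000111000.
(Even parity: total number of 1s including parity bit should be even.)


Number of 1s in data: 3
Parity bit: 1

1


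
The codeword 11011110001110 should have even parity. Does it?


Number of 1s: 9

No, parity error (9 ones)


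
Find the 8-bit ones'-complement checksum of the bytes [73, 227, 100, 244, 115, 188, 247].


Sum = 1194 mod 256 = 170
Complement = 85

85


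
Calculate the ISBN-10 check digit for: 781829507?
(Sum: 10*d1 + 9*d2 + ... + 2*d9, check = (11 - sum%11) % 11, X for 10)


Weighted sum: 297
297 mod 11 = 0

Check digit: 0


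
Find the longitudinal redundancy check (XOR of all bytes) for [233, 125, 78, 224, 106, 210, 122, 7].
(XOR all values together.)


XOR chain: 233 ^ 125 ^ 78 ^ 224 ^ 106 ^ 210 ^ 122 ^ 7 = 255

255


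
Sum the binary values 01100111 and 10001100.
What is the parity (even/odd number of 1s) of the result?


01100111 = 103
10001100 = 140
Sum = 243 = 11110011
1s count = 6

even parity (6 ones in 11110011)


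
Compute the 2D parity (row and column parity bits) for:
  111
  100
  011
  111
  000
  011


Row parities: 110100
Column parities: 100

Row P: 110100, Col P: 100, Corner: 1


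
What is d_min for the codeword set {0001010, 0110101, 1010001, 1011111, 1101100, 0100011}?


Comparing all pairs, minimum distance: 3
Can detect 2 errors, correct 1 errors

3


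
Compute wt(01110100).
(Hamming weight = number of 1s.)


Counting 1s in 01110100

4


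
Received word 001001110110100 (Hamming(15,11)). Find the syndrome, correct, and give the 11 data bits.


Syndrome = 6: error at position 6

Data: 10010110100 (corrected bit 6)


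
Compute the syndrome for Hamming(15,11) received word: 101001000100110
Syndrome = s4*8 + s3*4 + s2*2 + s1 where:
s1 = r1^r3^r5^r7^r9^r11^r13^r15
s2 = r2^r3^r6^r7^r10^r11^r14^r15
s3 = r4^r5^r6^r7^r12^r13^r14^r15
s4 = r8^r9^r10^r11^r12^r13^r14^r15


s1=1, s2=0, s3=1, s4=1

Syndrome = 13 (error at position 13)


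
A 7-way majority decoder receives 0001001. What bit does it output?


Ones: 2 out of 7
Threshold: 4

0 (2/7 voted 1)


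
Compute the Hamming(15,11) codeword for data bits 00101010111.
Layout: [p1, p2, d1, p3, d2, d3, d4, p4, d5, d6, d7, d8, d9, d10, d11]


Parity bits: p1=0, p2=0, p3=0, p4=1

000001011010111


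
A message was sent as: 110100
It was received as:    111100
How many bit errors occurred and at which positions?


XOR: 001000

1 error(s) at position(s): 2


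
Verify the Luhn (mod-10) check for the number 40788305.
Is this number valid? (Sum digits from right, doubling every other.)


Luhn sum = 36
36 mod 10 = 6

Invalid (Luhn sum mod 10 = 6)


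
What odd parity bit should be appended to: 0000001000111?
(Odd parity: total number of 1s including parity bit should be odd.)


Number of 1s in data: 4
Parity bit: 1

1


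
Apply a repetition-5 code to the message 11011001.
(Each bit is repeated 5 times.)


Each bit -> 5 copies

1111111111000001111111111000000000011111


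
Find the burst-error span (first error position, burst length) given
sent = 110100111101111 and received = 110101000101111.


XOR: 000001111000000

Burst at position 5, length 4


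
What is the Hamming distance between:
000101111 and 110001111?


XOR: 110100000
Count of 1s: 3

3


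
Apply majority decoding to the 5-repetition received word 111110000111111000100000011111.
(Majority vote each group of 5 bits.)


Groups: 11111, 00001, 11111, 00010, 00000, 11111
Majority votes: 101001

101001


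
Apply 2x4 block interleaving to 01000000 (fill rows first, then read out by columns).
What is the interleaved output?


Matrix:
  0100
  0000
Read columns: 00100000

00100000


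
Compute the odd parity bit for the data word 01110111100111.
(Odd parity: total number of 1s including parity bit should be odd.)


Number of 1s in data: 10
Parity bit: 1

1


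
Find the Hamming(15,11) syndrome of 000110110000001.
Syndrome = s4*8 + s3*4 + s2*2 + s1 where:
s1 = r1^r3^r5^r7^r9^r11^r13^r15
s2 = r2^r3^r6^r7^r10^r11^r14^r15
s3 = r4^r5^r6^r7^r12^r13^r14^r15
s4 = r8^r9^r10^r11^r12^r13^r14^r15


s1=1, s2=0, s3=0, s4=0

Syndrome = 1 (error at position 1)


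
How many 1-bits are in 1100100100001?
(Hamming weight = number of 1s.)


Counting 1s in 1100100100001

5


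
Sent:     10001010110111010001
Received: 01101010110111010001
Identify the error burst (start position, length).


XOR: 11100000000000000000

Burst at position 0, length 3


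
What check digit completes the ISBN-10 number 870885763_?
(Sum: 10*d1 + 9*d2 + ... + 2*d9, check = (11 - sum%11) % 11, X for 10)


Weighted sum: 324
324 mod 11 = 5

Check digit: 6


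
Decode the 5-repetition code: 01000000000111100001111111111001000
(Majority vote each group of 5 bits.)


Groups: 01000, 00000, 01111, 00001, 11111, 11110, 01000
Majority votes: 0010110

0010110


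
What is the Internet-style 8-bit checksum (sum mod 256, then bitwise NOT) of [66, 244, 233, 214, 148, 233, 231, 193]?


Sum = 1562 mod 256 = 26
Complement = 229

229


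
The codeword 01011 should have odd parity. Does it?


Number of 1s: 3

Yes, parity is correct (3 ones)


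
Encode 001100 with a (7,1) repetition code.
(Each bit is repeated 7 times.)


Each bit -> 7 copies

000000000000001111111111111100000000000000


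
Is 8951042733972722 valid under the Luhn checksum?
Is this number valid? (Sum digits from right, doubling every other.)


Luhn sum = 75
75 mod 10 = 5

Invalid (Luhn sum mod 10 = 5)


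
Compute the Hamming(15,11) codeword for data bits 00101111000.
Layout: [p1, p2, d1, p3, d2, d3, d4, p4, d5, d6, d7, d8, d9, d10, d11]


Parity bits: p1=0, p2=1, p3=0, p4=0

010001001111000


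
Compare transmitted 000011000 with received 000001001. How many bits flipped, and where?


XOR: 000010001

2 error(s) at position(s): 4, 8


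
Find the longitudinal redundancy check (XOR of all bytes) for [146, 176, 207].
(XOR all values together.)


XOR chain: 146 ^ 176 ^ 207 = 237

237


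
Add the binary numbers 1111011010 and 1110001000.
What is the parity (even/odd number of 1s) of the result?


1111011010 = 986
1110001000 = 904
Sum = 1890 = 11101100010
1s count = 6

even parity (6 ones in 11101100010)


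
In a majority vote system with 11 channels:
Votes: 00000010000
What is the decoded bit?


Ones: 1 out of 11
Threshold: 6

0 (1/11 voted 1)


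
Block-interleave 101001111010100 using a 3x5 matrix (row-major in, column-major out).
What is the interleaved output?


Matrix:
  10100
  11110
  10100
Read columns: 111010111010000

111010111010000


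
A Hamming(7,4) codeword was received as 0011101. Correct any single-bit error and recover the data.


Syndrome = 5: error at position 5

Data: 1001 (corrected bit 5)


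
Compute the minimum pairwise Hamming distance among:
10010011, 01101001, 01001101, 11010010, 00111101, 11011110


Comparing all pairs, minimum distance: 2
Can detect 1 errors, correct 0 errors

2


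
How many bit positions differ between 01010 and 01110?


XOR: 00100
Count of 1s: 1

1


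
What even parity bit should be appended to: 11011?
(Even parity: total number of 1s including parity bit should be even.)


Number of 1s in data: 4
Parity bit: 0

0


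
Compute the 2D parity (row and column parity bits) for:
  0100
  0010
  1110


Row parities: 111
Column parities: 1000

Row P: 111, Col P: 1000, Corner: 1


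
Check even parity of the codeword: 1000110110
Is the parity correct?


Number of 1s: 5

No, parity error (5 ones)


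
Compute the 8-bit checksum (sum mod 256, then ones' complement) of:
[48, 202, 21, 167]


Sum = 438 mod 256 = 182
Complement = 73

73


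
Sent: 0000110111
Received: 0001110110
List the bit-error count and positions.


XOR: 0001000001

2 error(s) at position(s): 3, 9


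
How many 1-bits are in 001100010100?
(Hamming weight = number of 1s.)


Counting 1s in 001100010100

4


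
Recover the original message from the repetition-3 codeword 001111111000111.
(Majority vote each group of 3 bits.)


Groups: 001, 111, 111, 000, 111
Majority votes: 01101

01101


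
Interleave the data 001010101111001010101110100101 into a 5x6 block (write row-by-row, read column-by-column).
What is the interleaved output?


Matrix:
  001010
  101111
  001010
  101110
  100101
Read columns: 010110000011110010111111001001

010110000011110010111111001001


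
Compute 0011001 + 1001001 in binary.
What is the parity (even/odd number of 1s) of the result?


0011001 = 25
1001001 = 73
Sum = 98 = 1100010
1s count = 3

odd parity (3 ones in 1100010)


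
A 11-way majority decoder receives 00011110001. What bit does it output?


Ones: 5 out of 11
Threshold: 6

0 (5/11 voted 1)


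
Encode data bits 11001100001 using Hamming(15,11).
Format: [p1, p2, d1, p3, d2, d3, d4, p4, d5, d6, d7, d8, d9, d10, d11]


Parity bits: p1=0, p2=1, p3=0, p4=1

011010011100001


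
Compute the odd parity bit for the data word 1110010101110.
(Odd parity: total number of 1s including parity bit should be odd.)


Number of 1s in data: 8
Parity bit: 1

1


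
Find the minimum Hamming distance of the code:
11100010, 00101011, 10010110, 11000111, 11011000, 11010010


Comparing all pairs, minimum distance: 2
Can detect 1 errors, correct 0 errors

2


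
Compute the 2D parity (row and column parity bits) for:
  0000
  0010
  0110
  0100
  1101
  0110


Row parities: 010110
Column parities: 1011

Row P: 010110, Col P: 1011, Corner: 1


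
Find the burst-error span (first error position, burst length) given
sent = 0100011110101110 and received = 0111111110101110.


XOR: 0011100000000000

Burst at position 2, length 3


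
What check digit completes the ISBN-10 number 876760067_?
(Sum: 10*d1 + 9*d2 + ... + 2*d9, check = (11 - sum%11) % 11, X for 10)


Weighted sum: 308
308 mod 11 = 0

Check digit: 0


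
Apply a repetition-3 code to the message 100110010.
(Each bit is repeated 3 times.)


Each bit -> 3 copies

111000000111111000000111000


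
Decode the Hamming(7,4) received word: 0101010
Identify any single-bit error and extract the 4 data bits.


Syndrome = 0: no error detected

Data: 0010 (no errors)


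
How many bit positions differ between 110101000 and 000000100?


XOR: 110101100
Count of 1s: 5

5


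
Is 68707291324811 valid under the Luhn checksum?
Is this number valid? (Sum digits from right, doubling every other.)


Luhn sum = 60
60 mod 10 = 0

Valid (Luhn sum mod 10 = 0)


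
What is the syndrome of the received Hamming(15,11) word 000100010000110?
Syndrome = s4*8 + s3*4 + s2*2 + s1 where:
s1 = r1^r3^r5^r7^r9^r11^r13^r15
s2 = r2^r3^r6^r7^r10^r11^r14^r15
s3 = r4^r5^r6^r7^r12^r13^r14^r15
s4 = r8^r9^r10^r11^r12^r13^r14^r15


s1=1, s2=1, s3=1, s4=1

Syndrome = 15 (error at position 15)


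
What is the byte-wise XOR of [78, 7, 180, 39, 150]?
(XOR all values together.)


XOR chain: 78 ^ 7 ^ 180 ^ 39 ^ 150 = 76

76


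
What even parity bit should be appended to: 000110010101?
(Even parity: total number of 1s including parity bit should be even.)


Number of 1s in data: 5
Parity bit: 1

1


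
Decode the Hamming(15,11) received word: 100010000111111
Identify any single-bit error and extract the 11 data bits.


Syndrome = 5: error at position 5

Data: 00000111111 (corrected bit 5)


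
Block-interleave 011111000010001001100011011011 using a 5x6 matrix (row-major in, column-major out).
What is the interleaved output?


Matrix:
  011111
  000010
  001001
  100011
  011011
Read columns: 000101000110101100001101110111

000101000110101100001101110111


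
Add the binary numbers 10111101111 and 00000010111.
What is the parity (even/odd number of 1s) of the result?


10111101111 = 1519
00000010111 = 23
Sum = 1542 = 11000000110
1s count = 4

even parity (4 ones in 11000000110)


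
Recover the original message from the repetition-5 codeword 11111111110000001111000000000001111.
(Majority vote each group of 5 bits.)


Groups: 11111, 11111, 00000, 01111, 00000, 00000, 01111
Majority votes: 1101001

1101001


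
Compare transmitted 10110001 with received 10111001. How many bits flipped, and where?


XOR: 00001000

1 error(s) at position(s): 4


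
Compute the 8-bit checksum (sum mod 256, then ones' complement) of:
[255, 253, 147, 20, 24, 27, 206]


Sum = 932 mod 256 = 164
Complement = 91

91


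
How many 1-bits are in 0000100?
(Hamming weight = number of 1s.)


Counting 1s in 0000100

1


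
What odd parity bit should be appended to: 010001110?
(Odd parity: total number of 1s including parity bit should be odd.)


Number of 1s in data: 4
Parity bit: 1

1


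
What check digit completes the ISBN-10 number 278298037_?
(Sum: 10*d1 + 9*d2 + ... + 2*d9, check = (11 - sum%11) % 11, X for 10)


Weighted sum: 278
278 mod 11 = 3

Check digit: 8


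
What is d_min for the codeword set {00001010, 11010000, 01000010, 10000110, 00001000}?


Comparing all pairs, minimum distance: 1
Can detect 0 errors, correct 0 errors

1


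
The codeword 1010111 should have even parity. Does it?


Number of 1s: 5

No, parity error (5 ones)


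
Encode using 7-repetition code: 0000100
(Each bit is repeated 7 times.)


Each bit -> 7 copies

0000000000000000000000000000111111100000000000000


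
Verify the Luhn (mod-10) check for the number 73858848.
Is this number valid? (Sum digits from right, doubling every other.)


Luhn sum = 51
51 mod 10 = 1

Invalid (Luhn sum mod 10 = 1)


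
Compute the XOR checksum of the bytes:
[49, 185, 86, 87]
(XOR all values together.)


XOR chain: 49 ^ 185 ^ 86 ^ 87 = 137

137


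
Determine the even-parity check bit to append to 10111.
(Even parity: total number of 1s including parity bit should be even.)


Number of 1s in data: 4
Parity bit: 0

0


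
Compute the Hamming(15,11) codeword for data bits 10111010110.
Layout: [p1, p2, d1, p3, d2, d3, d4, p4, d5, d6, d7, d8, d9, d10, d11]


Parity bits: p1=1, p2=1, p3=0, p4=0

111001101010110


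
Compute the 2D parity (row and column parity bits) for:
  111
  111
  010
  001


Row parities: 1111
Column parities: 011

Row P: 1111, Col P: 011, Corner: 0


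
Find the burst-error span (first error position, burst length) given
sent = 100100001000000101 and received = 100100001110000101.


XOR: 000000000110000000

Burst at position 9, length 2


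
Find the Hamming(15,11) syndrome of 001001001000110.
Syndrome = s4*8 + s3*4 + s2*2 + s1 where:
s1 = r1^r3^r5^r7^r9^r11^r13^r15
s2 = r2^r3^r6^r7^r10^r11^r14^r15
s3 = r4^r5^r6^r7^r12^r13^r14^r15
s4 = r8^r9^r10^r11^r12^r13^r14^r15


s1=1, s2=1, s3=1, s4=1

Syndrome = 15 (error at position 15)


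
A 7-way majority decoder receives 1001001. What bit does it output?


Ones: 3 out of 7
Threshold: 4

0 (3/7 voted 1)


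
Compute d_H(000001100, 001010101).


XOR: 001011001
Count of 1s: 4

4


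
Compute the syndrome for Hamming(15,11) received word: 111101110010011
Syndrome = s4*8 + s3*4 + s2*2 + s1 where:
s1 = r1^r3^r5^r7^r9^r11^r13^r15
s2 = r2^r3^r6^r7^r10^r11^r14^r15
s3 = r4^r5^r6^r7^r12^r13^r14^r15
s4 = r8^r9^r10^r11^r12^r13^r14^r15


s1=1, s2=1, s3=1, s4=0

Syndrome = 7 (error at position 7)


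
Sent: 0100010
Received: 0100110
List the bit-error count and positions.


XOR: 0000100

1 error(s) at position(s): 4


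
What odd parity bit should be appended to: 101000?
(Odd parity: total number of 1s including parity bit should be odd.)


Number of 1s in data: 2
Parity bit: 1

1


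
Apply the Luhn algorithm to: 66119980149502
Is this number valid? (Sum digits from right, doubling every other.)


Luhn sum = 59
59 mod 10 = 9

Invalid (Luhn sum mod 10 = 9)


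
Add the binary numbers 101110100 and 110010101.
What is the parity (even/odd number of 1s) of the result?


101110100 = 372
110010101 = 405
Sum = 777 = 1100001001
1s count = 4

even parity (4 ones in 1100001001)


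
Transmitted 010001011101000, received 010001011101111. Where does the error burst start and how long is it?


XOR: 000000000000111

Burst at position 12, length 3


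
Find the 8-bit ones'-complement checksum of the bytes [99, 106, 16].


Sum = 221 mod 256 = 221
Complement = 34

34


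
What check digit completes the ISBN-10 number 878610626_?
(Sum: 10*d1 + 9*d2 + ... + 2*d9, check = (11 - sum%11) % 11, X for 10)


Weighted sum: 297
297 mod 11 = 0

Check digit: 0


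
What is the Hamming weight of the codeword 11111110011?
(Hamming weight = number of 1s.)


Counting 1s in 11111110011

9


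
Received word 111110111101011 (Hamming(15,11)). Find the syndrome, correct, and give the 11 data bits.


Syndrome = 0: no error detected

Data: 11011101011 (no errors)


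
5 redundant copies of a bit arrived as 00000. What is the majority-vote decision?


Ones: 0 out of 5
Threshold: 3

0 (0/5 voted 1)


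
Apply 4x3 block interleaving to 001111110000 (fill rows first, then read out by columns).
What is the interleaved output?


Matrix:
  001
  111
  110
  000
Read columns: 011001101100

011001101100


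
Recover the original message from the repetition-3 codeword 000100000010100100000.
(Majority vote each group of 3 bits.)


Groups: 000, 100, 000, 010, 100, 100, 000
Majority votes: 0000000

0000000


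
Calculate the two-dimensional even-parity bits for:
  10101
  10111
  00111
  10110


Row parities: 1011
Column parities: 10011

Row P: 1011, Col P: 10011, Corner: 1


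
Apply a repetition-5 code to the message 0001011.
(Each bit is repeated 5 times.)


Each bit -> 5 copies

00000000000000011111000001111111111


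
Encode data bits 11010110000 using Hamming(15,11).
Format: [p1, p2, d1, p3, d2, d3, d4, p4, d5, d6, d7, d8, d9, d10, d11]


Parity bits: p1=0, p2=0, p3=0, p4=0

001010100110000


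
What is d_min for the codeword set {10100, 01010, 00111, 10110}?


Comparing all pairs, minimum distance: 1
Can detect 0 errors, correct 0 errors

1


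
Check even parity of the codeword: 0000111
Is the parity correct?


Number of 1s: 3

No, parity error (3 ones)


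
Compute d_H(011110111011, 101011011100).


XOR: 110101100111
Count of 1s: 8

8


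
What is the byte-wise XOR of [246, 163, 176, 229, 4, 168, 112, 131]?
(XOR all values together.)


XOR chain: 246 ^ 163 ^ 176 ^ 229 ^ 4 ^ 168 ^ 112 ^ 131 = 95

95


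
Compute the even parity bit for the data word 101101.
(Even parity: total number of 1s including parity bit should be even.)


Number of 1s in data: 4
Parity bit: 0

0


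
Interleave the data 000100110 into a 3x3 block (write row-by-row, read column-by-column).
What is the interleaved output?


Matrix:
  000
  100
  110
Read columns: 011001000

011001000


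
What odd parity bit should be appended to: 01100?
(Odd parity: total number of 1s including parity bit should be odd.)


Number of 1s in data: 2
Parity bit: 1

1


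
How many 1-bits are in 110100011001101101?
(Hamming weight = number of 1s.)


Counting 1s in 110100011001101101

10


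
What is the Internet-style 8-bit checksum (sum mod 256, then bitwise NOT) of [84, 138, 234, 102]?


Sum = 558 mod 256 = 46
Complement = 209

209


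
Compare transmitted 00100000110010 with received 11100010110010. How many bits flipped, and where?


XOR: 11000010000000

3 error(s) at position(s): 0, 1, 6


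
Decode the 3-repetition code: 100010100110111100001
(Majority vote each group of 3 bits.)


Groups: 100, 010, 100, 110, 111, 100, 001
Majority votes: 0001100

0001100


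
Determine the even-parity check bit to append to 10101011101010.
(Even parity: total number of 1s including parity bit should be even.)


Number of 1s in data: 8
Parity bit: 0

0


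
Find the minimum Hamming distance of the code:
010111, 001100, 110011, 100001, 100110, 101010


Comparing all pairs, minimum distance: 2
Can detect 1 errors, correct 0 errors

2


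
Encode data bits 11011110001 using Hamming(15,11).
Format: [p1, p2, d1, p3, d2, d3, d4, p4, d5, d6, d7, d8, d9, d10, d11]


Parity bits: p1=0, p2=1, p3=1, p4=0

011110101110001


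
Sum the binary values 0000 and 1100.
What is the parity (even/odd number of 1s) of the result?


0000 = 0
1100 = 12
Sum = 12 = 1100
1s count = 2

even parity (2 ones in 1100)


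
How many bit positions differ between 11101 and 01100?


XOR: 10001
Count of 1s: 2

2


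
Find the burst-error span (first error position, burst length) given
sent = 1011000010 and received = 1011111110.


XOR: 0000111100

Burst at position 4, length 4


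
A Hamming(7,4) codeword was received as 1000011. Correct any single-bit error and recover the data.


Syndrome = 0: no error detected

Data: 0011 (no errors)


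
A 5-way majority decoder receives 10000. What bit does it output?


Ones: 1 out of 5
Threshold: 3

0 (1/5 voted 1)


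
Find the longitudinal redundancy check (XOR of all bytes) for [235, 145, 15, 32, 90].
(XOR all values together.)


XOR chain: 235 ^ 145 ^ 15 ^ 32 ^ 90 = 15

15


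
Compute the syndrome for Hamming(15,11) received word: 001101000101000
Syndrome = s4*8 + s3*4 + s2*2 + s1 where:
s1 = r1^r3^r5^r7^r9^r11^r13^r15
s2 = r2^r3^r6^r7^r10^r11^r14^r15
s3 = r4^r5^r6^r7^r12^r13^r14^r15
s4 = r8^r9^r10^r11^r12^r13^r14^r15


s1=1, s2=1, s3=1, s4=0

Syndrome = 7 (error at position 7)


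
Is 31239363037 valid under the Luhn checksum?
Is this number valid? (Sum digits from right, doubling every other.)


Luhn sum = 53
53 mod 10 = 3

Invalid (Luhn sum mod 10 = 3)


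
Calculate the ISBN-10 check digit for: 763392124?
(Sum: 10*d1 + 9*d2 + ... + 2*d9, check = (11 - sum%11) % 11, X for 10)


Weighted sum: 251
251 mod 11 = 9

Check digit: 2


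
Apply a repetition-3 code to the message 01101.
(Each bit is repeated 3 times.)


Each bit -> 3 copies

000111111000111


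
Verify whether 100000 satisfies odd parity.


Number of 1s: 1

Yes, parity is correct (1 ones)


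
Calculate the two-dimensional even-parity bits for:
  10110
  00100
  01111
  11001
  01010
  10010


Row parities: 110100
Column parities: 11100

Row P: 110100, Col P: 11100, Corner: 1


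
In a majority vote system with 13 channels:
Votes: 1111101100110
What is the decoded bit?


Ones: 9 out of 13
Threshold: 7

1 (9/13 voted 1)


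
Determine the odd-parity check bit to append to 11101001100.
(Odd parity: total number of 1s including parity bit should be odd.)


Number of 1s in data: 6
Parity bit: 1

1


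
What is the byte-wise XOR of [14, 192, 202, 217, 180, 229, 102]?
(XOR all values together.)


XOR chain: 14 ^ 192 ^ 202 ^ 217 ^ 180 ^ 229 ^ 102 = 234

234


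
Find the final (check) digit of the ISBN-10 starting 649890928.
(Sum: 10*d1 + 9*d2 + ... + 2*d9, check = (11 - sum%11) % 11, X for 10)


Weighted sum: 336
336 mod 11 = 6

Check digit: 5


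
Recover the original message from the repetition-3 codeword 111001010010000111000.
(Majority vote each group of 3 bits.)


Groups: 111, 001, 010, 010, 000, 111, 000
Majority votes: 1000010

1000010


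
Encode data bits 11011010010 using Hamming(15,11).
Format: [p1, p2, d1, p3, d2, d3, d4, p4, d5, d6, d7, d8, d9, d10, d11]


Parity bits: p1=1, p2=0, p3=1, p4=1

101110111010010


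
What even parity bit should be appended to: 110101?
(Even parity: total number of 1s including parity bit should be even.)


Number of 1s in data: 4
Parity bit: 0

0


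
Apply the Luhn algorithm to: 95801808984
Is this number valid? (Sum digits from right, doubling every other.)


Luhn sum = 53
53 mod 10 = 3

Invalid (Luhn sum mod 10 = 3)


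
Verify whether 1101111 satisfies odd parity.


Number of 1s: 6

No, parity error (6 ones)


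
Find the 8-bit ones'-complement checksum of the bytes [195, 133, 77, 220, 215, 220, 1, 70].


Sum = 1131 mod 256 = 107
Complement = 148

148


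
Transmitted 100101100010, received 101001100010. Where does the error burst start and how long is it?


XOR: 001100000000

Burst at position 2, length 2


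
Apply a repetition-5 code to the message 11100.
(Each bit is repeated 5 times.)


Each bit -> 5 copies

1111111111111110000000000


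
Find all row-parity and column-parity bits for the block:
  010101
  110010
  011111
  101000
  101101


Row parities: 11100
Column parities: 111101

Row P: 11100, Col P: 111101, Corner: 1


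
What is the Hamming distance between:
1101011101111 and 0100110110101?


XOR: 1001101011010
Count of 1s: 7

7


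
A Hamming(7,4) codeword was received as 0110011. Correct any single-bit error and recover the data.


Syndrome = 0: no error detected

Data: 1011 (no errors)


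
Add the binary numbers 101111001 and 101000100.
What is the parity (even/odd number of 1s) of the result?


101111001 = 377
101000100 = 324
Sum = 701 = 1010111101
1s count = 7

odd parity (7 ones in 1010111101)


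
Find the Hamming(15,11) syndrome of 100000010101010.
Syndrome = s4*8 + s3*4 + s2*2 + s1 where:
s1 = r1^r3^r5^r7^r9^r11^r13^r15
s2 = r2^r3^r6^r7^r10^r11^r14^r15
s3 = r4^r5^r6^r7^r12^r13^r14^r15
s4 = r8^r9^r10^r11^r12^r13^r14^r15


s1=1, s2=0, s3=0, s4=0

Syndrome = 1 (error at position 1)


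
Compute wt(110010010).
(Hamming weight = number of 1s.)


Counting 1s in 110010010

4


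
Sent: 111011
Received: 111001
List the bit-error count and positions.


XOR: 000010

1 error(s) at position(s): 4


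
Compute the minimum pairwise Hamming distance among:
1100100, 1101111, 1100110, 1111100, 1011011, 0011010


Comparing all pairs, minimum distance: 1
Can detect 0 errors, correct 0 errors

1


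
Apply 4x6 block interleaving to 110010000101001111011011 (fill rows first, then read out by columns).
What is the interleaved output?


Matrix:
  110010
  000101
  001111
  011011
Read columns: 100010010011011010110111

100010010011011010110111


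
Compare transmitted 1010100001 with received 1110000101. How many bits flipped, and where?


XOR: 0100100100

3 error(s) at position(s): 1, 4, 7


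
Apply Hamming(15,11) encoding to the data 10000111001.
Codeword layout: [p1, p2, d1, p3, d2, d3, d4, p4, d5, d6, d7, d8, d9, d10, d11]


Parity bits: p1=1, p2=0, p3=0, p4=0

101000000111001


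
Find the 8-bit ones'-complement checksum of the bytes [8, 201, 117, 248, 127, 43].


Sum = 744 mod 256 = 232
Complement = 23

23


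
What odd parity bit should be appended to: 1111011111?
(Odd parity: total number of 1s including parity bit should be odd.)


Number of 1s in data: 9
Parity bit: 0

0


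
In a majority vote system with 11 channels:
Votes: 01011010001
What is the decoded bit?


Ones: 5 out of 11
Threshold: 6

0 (5/11 voted 1)


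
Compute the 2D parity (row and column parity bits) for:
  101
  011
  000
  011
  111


Row parities: 00001
Column parities: 010

Row P: 00001, Col P: 010, Corner: 1


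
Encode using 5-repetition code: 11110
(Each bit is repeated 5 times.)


Each bit -> 5 copies

1111111111111111111100000


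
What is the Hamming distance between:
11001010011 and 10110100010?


XOR: 01111110001
Count of 1s: 7

7


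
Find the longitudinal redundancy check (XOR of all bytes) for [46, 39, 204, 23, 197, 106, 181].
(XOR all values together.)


XOR chain: 46 ^ 39 ^ 204 ^ 23 ^ 197 ^ 106 ^ 181 = 200

200


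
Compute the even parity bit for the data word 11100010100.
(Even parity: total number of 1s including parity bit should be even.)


Number of 1s in data: 5
Parity bit: 1

1


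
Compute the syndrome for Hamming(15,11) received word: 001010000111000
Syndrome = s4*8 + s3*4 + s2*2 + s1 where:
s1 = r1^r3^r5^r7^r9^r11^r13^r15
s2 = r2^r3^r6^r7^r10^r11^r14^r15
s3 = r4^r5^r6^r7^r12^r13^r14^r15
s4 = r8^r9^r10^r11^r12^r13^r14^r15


s1=1, s2=1, s3=0, s4=1

Syndrome = 11 (error at position 11)


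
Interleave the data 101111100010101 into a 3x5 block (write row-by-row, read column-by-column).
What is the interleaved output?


Matrix:
  10111
  11000
  10101
Read columns: 111010101100101

111010101100101


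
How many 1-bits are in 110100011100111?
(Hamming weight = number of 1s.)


Counting 1s in 110100011100111

9


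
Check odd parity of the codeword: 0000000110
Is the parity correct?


Number of 1s: 2

No, parity error (2 ones)


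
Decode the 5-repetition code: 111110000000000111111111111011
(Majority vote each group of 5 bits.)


Groups: 11111, 00000, 00000, 11111, 11111, 11011
Majority votes: 100111

100111


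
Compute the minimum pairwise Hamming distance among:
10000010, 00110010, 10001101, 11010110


Comparing all pairs, minimum distance: 3
Can detect 2 errors, correct 1 errors

3


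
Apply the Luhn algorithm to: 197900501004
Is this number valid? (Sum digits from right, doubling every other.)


Luhn sum = 32
32 mod 10 = 2

Invalid (Luhn sum mod 10 = 2)


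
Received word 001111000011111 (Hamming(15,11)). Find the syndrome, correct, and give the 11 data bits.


Syndrome = 15: error at position 15

Data: 11100011110 (corrected bit 15)


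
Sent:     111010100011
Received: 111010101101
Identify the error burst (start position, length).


XOR: 000000001110

Burst at position 8, length 3


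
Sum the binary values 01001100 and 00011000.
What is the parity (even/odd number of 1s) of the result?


01001100 = 76
00011000 = 24
Sum = 100 = 1100100
1s count = 3

odd parity (3 ones in 1100100)


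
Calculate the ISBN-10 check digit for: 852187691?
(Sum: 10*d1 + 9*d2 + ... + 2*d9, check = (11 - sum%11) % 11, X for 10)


Weighted sum: 284
284 mod 11 = 9

Check digit: 2


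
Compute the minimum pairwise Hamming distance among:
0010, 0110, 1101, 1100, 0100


Comparing all pairs, minimum distance: 1
Can detect 0 errors, correct 0 errors

1


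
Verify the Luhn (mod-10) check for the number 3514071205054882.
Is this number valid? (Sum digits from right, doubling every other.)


Luhn sum = 63
63 mod 10 = 3

Invalid (Luhn sum mod 10 = 3)


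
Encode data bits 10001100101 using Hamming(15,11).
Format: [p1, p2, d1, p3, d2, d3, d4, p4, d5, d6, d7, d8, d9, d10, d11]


Parity bits: p1=0, p2=1, p3=0, p4=0

011000001100101


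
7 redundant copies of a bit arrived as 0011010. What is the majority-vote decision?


Ones: 3 out of 7
Threshold: 4

0 (3/7 voted 1)


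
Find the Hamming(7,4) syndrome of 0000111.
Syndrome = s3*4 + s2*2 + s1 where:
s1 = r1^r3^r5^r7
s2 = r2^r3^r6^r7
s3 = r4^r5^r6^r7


s1=0, s2=0, s3=1

Syndrome = 4 (error at position 4)


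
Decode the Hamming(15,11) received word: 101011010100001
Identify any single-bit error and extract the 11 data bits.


Syndrome = 12: error at position 12

Data: 11100101001 (corrected bit 12)


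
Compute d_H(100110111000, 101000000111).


XOR: 001110111111
Count of 1s: 9

9


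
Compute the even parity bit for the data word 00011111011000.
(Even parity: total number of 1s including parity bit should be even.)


Number of 1s in data: 7
Parity bit: 1

1


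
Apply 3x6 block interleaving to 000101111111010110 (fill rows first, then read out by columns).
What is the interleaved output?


Matrix:
  000101
  111111
  010110
Read columns: 010011010111011110

010011010111011110


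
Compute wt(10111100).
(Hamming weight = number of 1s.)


Counting 1s in 10111100

5


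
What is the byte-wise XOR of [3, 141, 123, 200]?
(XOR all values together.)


XOR chain: 3 ^ 141 ^ 123 ^ 200 = 61

61


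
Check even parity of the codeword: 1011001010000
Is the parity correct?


Number of 1s: 5

No, parity error (5 ones)


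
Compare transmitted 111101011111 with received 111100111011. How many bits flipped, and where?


XOR: 000001100100

3 error(s) at position(s): 5, 6, 9


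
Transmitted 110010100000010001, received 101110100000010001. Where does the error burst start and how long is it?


XOR: 011100000000000000

Burst at position 1, length 3
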